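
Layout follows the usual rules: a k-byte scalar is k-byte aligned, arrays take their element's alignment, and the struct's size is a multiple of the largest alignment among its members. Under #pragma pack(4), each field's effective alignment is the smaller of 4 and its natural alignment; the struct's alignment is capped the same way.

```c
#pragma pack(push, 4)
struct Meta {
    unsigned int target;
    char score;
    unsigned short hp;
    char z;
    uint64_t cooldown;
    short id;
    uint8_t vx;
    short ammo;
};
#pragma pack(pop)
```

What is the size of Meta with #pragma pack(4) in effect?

@0: target [4B, align 4] → 4
@4: score [1B, align 1] → 5
+1 pad (align 2)
@6: hp [2B, align 2] → 8
@8: z [1B, align 1] → 9
+3 pad (align 4)
@12: cooldown [8B, align 4] → 20
@20: id [2B, align 2] → 22
@22: vx [1B, align 1] → 23
+1 pad (align 2)
@24: ammo [2B, align 2] → 26
+2 tail pad (align 4)
size 28, align 4

28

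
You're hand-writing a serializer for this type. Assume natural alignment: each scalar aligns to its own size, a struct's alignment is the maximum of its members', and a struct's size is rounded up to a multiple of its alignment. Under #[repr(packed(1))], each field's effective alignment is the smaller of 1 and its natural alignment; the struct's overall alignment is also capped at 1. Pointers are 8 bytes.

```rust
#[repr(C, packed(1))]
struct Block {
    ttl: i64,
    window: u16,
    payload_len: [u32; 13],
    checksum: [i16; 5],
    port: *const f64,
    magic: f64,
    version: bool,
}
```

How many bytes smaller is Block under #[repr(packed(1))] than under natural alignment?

natural layout:
  0..8  ttl  (8B, 8-aligned)
  8..10  window  (2B, 2-aligned)
  10..12  -- padding (2B)
  12..64  payload_len  (52B, 4-aligned)
  64..74  checksum  (10B, 2-aligned)
  74..80  -- padding (6B)
  80..88  port  (8B, 8-aligned)
  88..96  magic  (8B, 8-aligned)
  96..97  version  (1B, 1-aligned)
  97..104  -- tail padding (7B)
  sizeof = 104, alignof = 8
packed(1) layout:
  0..8  ttl  (8B, 1-aligned)
  8..10  window  (2B, 1-aligned)
  10..62  payload_len  (52B, 1-aligned)
  62..72  checksum  (10B, 1-aligned)
  72..80  port  (8B, 1-aligned)
  80..88  magic  (8B, 1-aligned)
  88..89  version  (1B, 1-aligned)
  sizeof = 89, alignof = 1
104 − 89 = 15

15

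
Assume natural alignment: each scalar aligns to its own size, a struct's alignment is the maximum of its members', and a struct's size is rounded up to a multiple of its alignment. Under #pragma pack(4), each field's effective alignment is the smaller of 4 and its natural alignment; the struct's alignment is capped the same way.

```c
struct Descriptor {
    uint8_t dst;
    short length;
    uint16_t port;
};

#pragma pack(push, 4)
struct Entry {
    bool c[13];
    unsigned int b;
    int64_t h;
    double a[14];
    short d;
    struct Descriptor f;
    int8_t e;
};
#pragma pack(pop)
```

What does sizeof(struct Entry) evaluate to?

Descriptor: 0..1  dst  (1B, 1-aligned); 1..2  -- padding (1B); 2..4  length  (2B, 2-aligned); 4..6  port  (2B, 2-aligned); sizeof = 6, alignof = 2
0..13  c  (13B, 1-aligned)
13..16  -- padding (3B)
16..20  b  (4B, 4-aligned)
20..28  h  (8B, 4-aligned)
28..140  a  (112B, 4-aligned)
140..142  d  (2B, 2-aligned)
142..148  f  (6B, 2-aligned)
148..149  e  (1B, 1-aligned)
149..152  -- tail padding (3B)
sizeof = 152, alignof = 4

152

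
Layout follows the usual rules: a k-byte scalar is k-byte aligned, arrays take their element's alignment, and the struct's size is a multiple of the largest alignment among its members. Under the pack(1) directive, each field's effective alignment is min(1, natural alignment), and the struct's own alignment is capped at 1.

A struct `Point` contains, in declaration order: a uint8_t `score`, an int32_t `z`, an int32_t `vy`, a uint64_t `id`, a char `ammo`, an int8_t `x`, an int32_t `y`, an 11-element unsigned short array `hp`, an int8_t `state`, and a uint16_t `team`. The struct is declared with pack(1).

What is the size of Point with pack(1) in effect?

48

0..1  score  (1B, 1-aligned)
1..5  z  (4B, 1-aligned)
5..9  vy  (4B, 1-aligned)
9..17  id  (8B, 1-aligned)
17..18  ammo  (1B, 1-aligned)
18..19  x  (1B, 1-aligned)
19..23  y  (4B, 1-aligned)
23..45  hp  (22B, 1-aligned)
45..46  state  (1B, 1-aligned)
46..48  team  (2B, 1-aligned)
sizeof = 48, alignof = 1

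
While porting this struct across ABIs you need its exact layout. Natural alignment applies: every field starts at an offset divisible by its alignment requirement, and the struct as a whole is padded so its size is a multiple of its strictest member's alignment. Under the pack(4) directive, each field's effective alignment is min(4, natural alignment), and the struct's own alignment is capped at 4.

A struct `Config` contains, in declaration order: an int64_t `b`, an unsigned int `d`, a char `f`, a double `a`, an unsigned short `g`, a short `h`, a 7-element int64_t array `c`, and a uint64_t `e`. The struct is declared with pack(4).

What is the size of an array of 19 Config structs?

1748

b at 0 (size 8, align 4) → ends 8
d at 8 (size 4, align 4) → ends 12
f at 12 (size 1, align 1) → ends 13
pad 3 to align 4 for a
a at 16 (size 8, align 4) → ends 24
g at 24 (size 2, align 2) → ends 26
h at 26 (size 2, align 2) → ends 28
c at 28 (size 56, align 4) → ends 84
e at 84 (size 8, align 4) → ends 92
total 92 bytes, alignment 4
array of 19: 19 × 92 = 1748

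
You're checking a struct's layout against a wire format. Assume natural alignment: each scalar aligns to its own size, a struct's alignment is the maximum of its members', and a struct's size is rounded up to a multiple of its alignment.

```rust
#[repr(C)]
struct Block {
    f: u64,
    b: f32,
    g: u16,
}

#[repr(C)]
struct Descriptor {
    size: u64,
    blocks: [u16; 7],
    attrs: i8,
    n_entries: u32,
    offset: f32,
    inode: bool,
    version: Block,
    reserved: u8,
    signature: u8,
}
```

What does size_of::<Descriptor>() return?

Block: @0: f [8B, align 8] → 8; @8: b [4B, align 4] → 12; @12: g [2B, align 2] → 14; +2 tail pad (align 8); size 16, align 8
@0: size [8B, align 8] → 8
@8: blocks [14B, align 2] → 22
@22: attrs [1B, align 1] → 23
+1 pad (align 4)
@24: n_entries [4B, align 4] → 28
@28: offset [4B, align 4] → 32
@32: inode [1B, align 1] → 33
+7 pad (align 8)
@40: version [16B, align 8] → 56
@56: reserved [1B, align 1] → 57
@57: signature [1B, align 1] → 58
+6 tail pad (align 8)
size 64, align 8

64 bytes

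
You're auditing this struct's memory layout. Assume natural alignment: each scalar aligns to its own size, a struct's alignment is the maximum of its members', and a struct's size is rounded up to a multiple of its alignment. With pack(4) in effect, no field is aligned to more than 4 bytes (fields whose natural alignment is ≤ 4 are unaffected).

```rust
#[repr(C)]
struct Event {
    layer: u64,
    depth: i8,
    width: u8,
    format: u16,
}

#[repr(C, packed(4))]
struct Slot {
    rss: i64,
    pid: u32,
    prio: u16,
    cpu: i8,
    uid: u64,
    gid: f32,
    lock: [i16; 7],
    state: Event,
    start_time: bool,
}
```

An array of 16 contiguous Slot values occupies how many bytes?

Event: layer at 0 (size 8, align 8) → ends 8; depth at 8 (size 1, align 1) → ends 9; width at 9 (size 1, align 1) → ends 10; format at 10 (size 2, align 2) → ends 12; tail pad 4 to reach multiple of 8; total 16 bytes, alignment 8
rss at 0 (size 8, align 4) → ends 8
pid at 8 (size 4, align 4) → ends 12
prio at 12 (size 2, align 2) → ends 14
cpu at 14 (size 1, align 1) → ends 15
pad 1 to align 4 for uid
uid at 16 (size 8, align 4) → ends 24
gid at 24 (size 4, align 4) → ends 28
lock at 28 (size 14, align 2) → ends 42
pad 2 to align 4 for state
state at 44 (size 16, align 4) → ends 60
start_time at 60 (size 1, align 1) → ends 61
tail pad 3 to reach multiple of 4
total 64 bytes, alignment 4
array of 16: 16 × 64 = 1024

1024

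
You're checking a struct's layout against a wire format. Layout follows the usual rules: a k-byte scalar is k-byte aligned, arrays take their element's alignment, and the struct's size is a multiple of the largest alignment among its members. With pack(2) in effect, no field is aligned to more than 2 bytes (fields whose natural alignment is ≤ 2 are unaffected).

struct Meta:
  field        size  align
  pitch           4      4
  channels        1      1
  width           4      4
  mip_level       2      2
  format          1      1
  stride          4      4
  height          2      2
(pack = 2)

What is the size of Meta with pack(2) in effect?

20

0..4  pitch  (4B, 2-aligned)
4..5  channels  (1B, 1-aligned)
5..6  -- padding (1B)
6..10  width  (4B, 2-aligned)
10..12  mip_level  (2B, 2-aligned)
12..13  format  (1B, 1-aligned)
13..14  -- padding (1B)
14..18  stride  (4B, 2-aligned)
18..20  height  (2B, 2-aligned)
sizeof = 20, alignof = 2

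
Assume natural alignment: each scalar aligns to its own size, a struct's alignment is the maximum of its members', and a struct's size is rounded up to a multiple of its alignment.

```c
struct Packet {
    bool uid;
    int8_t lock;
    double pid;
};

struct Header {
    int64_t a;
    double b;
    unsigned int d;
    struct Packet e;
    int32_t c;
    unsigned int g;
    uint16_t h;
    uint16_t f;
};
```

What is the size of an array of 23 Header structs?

Packet: @0: uid [1B, align 1] → 1; @1: lock [1B, align 1] → 2; +6 pad (align 8); @8: pid [8B, align 8] → 16; size 16, align 8
@0: a [8B, align 8] → 8
@8: b [8B, align 8] → 16
@16: d [4B, align 4] → 20
+4 pad (align 8)
@24: e [16B, align 8] → 40
@40: c [4B, align 4] → 44
@44: g [4B, align 4] → 48
@48: h [2B, align 2] → 50
@50: f [2B, align 2] → 52
+4 tail pad (align 8)
size 56, align 8
array of 23: 23 × 56 = 1288

1288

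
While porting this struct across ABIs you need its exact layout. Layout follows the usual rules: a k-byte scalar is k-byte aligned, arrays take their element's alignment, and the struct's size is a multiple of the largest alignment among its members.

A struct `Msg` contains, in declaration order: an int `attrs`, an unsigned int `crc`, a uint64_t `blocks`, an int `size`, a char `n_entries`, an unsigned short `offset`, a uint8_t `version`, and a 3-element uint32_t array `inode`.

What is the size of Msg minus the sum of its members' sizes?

@0: attrs [4B, align 4] → 4
@4: crc [4B, align 4] → 8
@8: blocks [8B, align 8] → 16
@16: size [4B, align 4] → 20
@20: n_entries [1B, align 1] → 21
+1 pad (align 2)
@22: offset [2B, align 2] → 24
@24: version [1B, align 1] → 25
+3 pad (align 4)
@28: inode [12B, align 4] → 40
size 40, align 8
data bytes 36, size 40 → padding 4

4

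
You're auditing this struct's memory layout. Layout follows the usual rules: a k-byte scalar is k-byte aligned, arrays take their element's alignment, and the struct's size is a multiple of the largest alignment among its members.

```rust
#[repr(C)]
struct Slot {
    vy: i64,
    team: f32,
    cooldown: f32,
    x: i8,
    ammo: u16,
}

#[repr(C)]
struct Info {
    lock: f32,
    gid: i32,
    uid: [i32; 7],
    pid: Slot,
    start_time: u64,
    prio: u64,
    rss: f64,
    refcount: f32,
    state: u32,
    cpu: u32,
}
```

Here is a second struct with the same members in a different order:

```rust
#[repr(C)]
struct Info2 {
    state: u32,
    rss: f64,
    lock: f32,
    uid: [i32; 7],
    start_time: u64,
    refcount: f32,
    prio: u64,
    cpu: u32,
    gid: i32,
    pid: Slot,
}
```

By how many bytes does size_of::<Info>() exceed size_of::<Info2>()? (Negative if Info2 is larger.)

0

Slot: @0: vy [8B, align 8] → 8; @8: team [4B, align 4] → 12; @12: cooldown [4B, align 4] → 16; @16: x [1B, align 1] → 17; +1 pad (align 2); @18: ammo [2B, align 2] → 20; +4 tail pad (align 8); size 24, align 8
@0: lock [4B, align 4] → 4
@4: gid [4B, align 4] → 8
@8: uid [28B, align 4] → 36
+4 pad (align 8)
@40: pid [24B, align 8] → 64
@64: start_time [8B, align 8] → 72
@72: prio [8B, align 8] → 80
@80: rss [8B, align 8] → 88
@88: refcount [4B, align 4] → 92
@92: state [4B, align 4] → 96
@96: cpu [4B, align 4] → 100
+4 tail pad (align 8)
size 104, align 8
— Info2 —
@0: state [4B, align 4] → 4
+4 pad (align 8)
@8: rss [8B, align 8] → 16
@16: lock [4B, align 4] → 20
@20: uid [28B, align 4] → 48
@48: start_time [8B, align 8] → 56
@56: refcount [4B, align 4] → 60
+4 pad (align 8)
@64: prio [8B, align 8] → 72
@72: cpu [4B, align 4] → 76
@76: gid [4B, align 4] → 80
@80: pid [24B, align 8] → 104
size 104, align 8
104 − 104 = 0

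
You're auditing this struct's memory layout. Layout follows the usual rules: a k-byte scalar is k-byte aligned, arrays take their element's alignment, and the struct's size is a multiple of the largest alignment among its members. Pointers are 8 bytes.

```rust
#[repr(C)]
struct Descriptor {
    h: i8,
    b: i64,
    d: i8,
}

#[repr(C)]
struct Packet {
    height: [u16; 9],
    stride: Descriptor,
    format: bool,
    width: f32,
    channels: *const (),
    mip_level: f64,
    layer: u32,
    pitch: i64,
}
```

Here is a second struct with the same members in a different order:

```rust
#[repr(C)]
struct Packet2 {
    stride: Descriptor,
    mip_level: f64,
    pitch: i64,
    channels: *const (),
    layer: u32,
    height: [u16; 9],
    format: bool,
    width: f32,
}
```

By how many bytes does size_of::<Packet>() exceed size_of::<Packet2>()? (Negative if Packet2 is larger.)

Descriptor: @0: h [1B, align 1] → 1; +7 pad (align 8); @8: b [8B, align 8] → 16; @16: d [1B, align 1] → 17; +7 tail pad (align 8); size 24, align 8
@0: height [18B, align 2] → 18
+6 pad (align 8)
@24: stride [24B, align 8] → 48
@48: format [1B, align 1] → 49
+3 pad (align 4)
@52: width [4B, align 4] → 56
@56: channels [8B, align 8] → 64
@64: mip_level [8B, align 8] → 72
@72: layer [4B, align 4] → 76
+4 pad (align 8)
@80: pitch [8B, align 8] → 88
size 88, align 8
— Packet2 —
@0: stride [24B, align 8] → 24
@24: mip_level [8B, align 8] → 32
@32: pitch [8B, align 8] → 40
@40: channels [8B, align 8] → 48
@48: layer [4B, align 4] → 52
@52: height [18B, align 2] → 70
@70: format [1B, align 1] → 71
+1 pad (align 4)
@72: width [4B, align 4] → 76
+4 tail pad (align 8)
size 80, align 8
88 − 80 = 8

8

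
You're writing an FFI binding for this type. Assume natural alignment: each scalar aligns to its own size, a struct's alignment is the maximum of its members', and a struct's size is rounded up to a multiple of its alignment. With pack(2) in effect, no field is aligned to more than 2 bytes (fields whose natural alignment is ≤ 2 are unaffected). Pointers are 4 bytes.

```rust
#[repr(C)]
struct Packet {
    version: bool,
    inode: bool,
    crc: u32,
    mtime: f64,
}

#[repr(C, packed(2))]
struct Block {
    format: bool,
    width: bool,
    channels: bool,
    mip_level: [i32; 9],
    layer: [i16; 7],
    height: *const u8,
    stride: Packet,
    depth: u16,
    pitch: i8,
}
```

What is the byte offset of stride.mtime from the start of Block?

Packet: @0: version [1B, align 1] → 1; @1: inode [1B, align 1] → 2; +2 pad (align 4); @4: crc [4B, align 4] → 8; @8: mtime [8B, align 8] → 16; size 16, align 8
@0: format [1B, align 1] → 1
@1: width [1B, align 1] → 2
@2: channels [1B, align 1] → 3
+1 pad (align 2)
@4: mip_level [36B, align 2] → 40
@40: layer [14B, align 2] → 54
@54: height [4B, align 2] → 58
@58: stride [16B, align 2] → 74
within Packet: mtime at 8
58 + 8 = 66

66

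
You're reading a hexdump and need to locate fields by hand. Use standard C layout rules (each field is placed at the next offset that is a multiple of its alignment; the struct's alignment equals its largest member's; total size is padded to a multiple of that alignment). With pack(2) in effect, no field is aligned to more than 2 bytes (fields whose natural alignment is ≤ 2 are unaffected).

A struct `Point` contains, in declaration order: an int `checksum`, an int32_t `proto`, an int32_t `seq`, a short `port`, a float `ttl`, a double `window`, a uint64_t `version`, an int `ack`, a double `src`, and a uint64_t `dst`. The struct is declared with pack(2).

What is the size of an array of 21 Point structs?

1134

@0: checksum [4B, align 2] → 4
@4: proto [4B, align 2] → 8
@8: seq [4B, align 2] → 12
@12: port [2B, align 2] → 14
@14: ttl [4B, align 2] → 18
@18: window [8B, align 2] → 26
@26: version [8B, align 2] → 34
@34: ack [4B, align 2] → 38
@38: src [8B, align 2] → 46
@46: dst [8B, align 2] → 54
size 54, align 2
array of 21: 21 × 54 = 1134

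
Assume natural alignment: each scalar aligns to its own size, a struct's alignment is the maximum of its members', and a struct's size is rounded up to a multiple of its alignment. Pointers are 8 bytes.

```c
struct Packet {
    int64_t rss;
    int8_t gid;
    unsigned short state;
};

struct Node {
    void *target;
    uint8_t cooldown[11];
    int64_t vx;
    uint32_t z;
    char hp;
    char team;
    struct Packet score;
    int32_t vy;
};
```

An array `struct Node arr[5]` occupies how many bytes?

Packet: rss at 0 (size 8, align 8) → ends 8; gid at 8 (size 1, align 1) → ends 9; pad 1 to align 2 for state; state at 10 (size 2, align 2) → ends 12; tail pad 4 to reach multiple of 8; total 16 bytes, alignment 8
target at 0 (size 8, align 8) → ends 8
cooldown at 8 (size 11, align 1) → ends 19
pad 5 to align 8 for vx
vx at 24 (size 8, align 8) → ends 32
z at 32 (size 4, align 4) → ends 36
hp at 36 (size 1, align 1) → ends 37
team at 37 (size 1, align 1) → ends 38
pad 2 to align 8 for score
score at 40 (size 16, align 8) → ends 56
vy at 56 (size 4, align 4) → ends 60
tail pad 4 to reach multiple of 8
total 64 bytes, alignment 8
array of 5: 5 × 64 = 320

320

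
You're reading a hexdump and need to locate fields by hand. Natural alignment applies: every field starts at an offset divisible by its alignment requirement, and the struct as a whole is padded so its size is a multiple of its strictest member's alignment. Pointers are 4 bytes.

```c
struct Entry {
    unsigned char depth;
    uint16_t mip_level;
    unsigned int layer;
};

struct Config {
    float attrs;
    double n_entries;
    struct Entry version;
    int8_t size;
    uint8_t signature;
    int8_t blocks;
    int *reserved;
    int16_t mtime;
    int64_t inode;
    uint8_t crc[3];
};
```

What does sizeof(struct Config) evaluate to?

56 bytes

Entry: 0..1  depth  (1B, 1-aligned); 1..2  -- padding (1B); 2..4  mip_level  (2B, 2-aligned); 4..8  layer  (4B, 4-aligned); sizeof = 8, alignof = 4
0..4  attrs  (4B, 4-aligned)
4..8  -- padding (4B)
8..16  n_entries  (8B, 8-aligned)
16..24  version  (8B, 4-aligned)
24..25  size  (1B, 1-aligned)
25..26  signature  (1B, 1-aligned)
26..27  blocks  (1B, 1-aligned)
27..28  -- padding (1B)
28..32  reserved  (4B, 4-aligned)
32..34  mtime  (2B, 2-aligned)
34..40  -- padding (6B)
40..48  inode  (8B, 8-aligned)
48..51  crc  (3B, 1-aligned)
51..56  -- tail padding (5B)
sizeof = 56, alignof = 8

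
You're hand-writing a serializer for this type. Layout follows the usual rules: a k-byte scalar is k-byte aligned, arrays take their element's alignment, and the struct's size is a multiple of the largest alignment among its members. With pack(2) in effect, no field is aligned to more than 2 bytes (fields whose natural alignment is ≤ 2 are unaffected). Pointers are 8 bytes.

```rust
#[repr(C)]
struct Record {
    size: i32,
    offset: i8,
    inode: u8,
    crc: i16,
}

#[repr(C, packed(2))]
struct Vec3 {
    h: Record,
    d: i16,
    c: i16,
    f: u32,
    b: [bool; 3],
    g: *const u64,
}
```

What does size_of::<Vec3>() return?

Record: 0..4  size  (4B, 4-aligned); 4..5  offset  (1B, 1-aligned); 5..6  inode  (1B, 1-aligned); 6..8  crc  (2B, 2-aligned); sizeof = 8, alignof = 4
0..8  h  (8B, 2-aligned)
8..10  d  (2B, 2-aligned)
10..12  c  (2B, 2-aligned)
12..16  f  (4B, 2-aligned)
16..19  b  (3B, 1-aligned)
19..20  -- padding (1B)
20..28  g  (8B, 2-aligned)
sizeof = 28, alignof = 2

28 bytes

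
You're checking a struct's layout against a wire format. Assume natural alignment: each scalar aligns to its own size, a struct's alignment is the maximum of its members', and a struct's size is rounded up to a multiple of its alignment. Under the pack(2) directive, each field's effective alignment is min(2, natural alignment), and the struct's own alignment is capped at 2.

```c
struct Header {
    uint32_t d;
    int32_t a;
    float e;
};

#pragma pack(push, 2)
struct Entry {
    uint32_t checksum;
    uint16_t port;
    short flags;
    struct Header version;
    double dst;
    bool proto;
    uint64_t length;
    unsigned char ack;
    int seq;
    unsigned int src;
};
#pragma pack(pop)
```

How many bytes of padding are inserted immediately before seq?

Header: @0: d [4B, align 4] → 4; @4: a [4B, align 4] → 8; @8: e [4B, align 4] → 12; size 12, align 4
@0: checksum [4B, align 2] → 4
@4: port [2B, align 2] → 6
@6: flags [2B, align 2] → 8
@8: version [12B, align 2] → 20
@20: dst [8B, align 2] → 28
@28: proto [1B, align 1] → 29
+1 pad (align 2)
@30: length [8B, align 2] → 38
@38: ack [1B, align 1] → 39
+1 pad (align 2)
@40: seq [4B, align 2] → 44

1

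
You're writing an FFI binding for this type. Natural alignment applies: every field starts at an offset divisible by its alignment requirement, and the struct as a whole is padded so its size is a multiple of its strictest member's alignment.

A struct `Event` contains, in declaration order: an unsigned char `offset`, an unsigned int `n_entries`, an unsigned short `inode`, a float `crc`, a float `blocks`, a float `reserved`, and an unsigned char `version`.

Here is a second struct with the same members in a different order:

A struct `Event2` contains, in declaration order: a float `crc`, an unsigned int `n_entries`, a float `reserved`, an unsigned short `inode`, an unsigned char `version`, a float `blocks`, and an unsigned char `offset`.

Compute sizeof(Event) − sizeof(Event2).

4

0..1  offset  (1B, 1-aligned)
1..4  -- padding (3B)
4..8  n_entries  (4B, 4-aligned)
8..10  inode  (2B, 2-aligned)
10..12  -- padding (2B)
12..16  crc  (4B, 4-aligned)
16..20  blocks  (4B, 4-aligned)
20..24  reserved  (4B, 4-aligned)
24..25  version  (1B, 1-aligned)
25..28  -- tail padding (3B)
sizeof = 28, alignof = 4
— Event2 —
0..4  crc  (4B, 4-aligned)
4..8  n_entries  (4B, 4-aligned)
8..12  reserved  (4B, 4-aligned)
12..14  inode  (2B, 2-aligned)
14..15  version  (1B, 1-aligned)
15..16  -- padding (1B)
16..20  blocks  (4B, 4-aligned)
20..21  offset  (1B, 1-aligned)
21..24  -- tail padding (3B)
sizeof = 24, alignof = 4
28 − 24 = 4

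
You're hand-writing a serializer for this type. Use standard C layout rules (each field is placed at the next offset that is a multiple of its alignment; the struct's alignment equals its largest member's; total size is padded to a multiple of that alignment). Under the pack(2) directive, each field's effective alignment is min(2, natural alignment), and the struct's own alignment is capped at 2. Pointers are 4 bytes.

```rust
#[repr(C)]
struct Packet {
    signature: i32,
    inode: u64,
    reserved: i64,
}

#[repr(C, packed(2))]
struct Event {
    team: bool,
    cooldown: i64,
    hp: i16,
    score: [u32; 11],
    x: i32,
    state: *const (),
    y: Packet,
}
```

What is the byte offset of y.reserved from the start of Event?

Packet: @0: signature [4B, align 4] → 4; +4 pad (align 8); @8: inode [8B, align 8] → 16; @16: reserved [8B, align 8] → 24; size 24, align 8
@0: team [1B, align 1] → 1
+1 pad (align 2)
@2: cooldown [8B, align 2] → 10
@10: hp [2B, align 2] → 12
@12: score [44B, align 2] → 56
@56: x [4B, align 2] → 60
@60: state [4B, align 2] → 64
@64: y [24B, align 2] → 88
within Packet: reserved at 16
64 + 16 = 80

80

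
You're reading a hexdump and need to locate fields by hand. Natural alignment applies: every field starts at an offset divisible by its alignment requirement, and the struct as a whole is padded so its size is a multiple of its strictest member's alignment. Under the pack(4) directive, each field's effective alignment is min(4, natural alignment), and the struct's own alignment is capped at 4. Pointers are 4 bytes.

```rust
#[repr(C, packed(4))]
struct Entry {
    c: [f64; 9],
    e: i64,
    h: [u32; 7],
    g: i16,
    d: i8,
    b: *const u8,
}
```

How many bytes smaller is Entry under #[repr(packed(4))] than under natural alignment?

natural layout:
  c at 0 (size 72, align 8) → ends 72
  e at 72 (size 8, align 8) → ends 80
  h at 80 (size 28, align 4) → ends 108
  g at 108 (size 2, align 2) → ends 110
  d at 110 (size 1, align 1) → ends 111
  pad 1 to align 4 for b
  b at 112 (size 4, align 4) → ends 116
  tail pad 4 to reach multiple of 8
  total 120 bytes, alignment 8
packed(4) layout:
  c at 0 (size 72, align 4) → ends 72
  e at 72 (size 8, align 4) → ends 80
  h at 80 (size 28, align 4) → ends 108
  g at 108 (size 2, align 2) → ends 110
  d at 110 (size 1, align 1) → ends 111
  pad 1 to align 4 for b
  b at 112 (size 4, align 4) → ends 116
  total 116 bytes, alignment 4
120 − 116 = 4

4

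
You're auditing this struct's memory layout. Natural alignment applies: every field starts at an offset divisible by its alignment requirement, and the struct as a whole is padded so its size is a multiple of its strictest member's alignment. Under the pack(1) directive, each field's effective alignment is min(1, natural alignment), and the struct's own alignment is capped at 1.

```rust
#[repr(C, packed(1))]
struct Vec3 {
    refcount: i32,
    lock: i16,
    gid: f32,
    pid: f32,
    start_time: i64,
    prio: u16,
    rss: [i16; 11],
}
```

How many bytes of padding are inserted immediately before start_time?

@0: refcount [4B, align 1] → 4
@4: lock [2B, align 1] → 6
@6: gid [4B, align 1] → 10
@10: pid [4B, align 1] → 14
@14: start_time [8B, align 1] → 22

0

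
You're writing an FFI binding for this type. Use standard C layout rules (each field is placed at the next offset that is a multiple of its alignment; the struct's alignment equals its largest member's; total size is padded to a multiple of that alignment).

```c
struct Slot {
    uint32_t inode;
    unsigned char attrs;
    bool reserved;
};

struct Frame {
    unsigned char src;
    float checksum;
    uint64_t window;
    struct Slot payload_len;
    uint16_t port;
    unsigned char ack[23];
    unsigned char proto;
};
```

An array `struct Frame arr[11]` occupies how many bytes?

Slot: 0..4  inode  (4B, 4-aligned); 4..5  attrs  (1B, 1-aligned); 5..6  reserved  (1B, 1-aligned); 6..8  -- tail padding (2B); sizeof = 8, alignof = 4
0..1  src  (1B, 1-aligned)
1..4  -- padding (3B)
4..8  checksum  (4B, 4-aligned)
8..16  window  (8B, 8-aligned)
16..24  payload_len  (8B, 4-aligned)
24..26  port  (2B, 2-aligned)
26..49  ack  (23B, 1-aligned)
49..50  proto  (1B, 1-aligned)
50..56  -- tail padding (6B)
sizeof = 56, alignof = 8
array of 11: 11 × 56 = 616

616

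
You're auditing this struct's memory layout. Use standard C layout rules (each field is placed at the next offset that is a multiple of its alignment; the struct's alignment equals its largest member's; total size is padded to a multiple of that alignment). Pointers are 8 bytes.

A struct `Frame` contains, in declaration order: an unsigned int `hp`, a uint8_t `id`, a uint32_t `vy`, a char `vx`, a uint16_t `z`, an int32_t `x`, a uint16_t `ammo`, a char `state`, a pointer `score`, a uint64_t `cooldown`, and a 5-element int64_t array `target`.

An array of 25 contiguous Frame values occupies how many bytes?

2000

hp at 0 (size 4, align 4) → ends 4
id at 4 (size 1, align 1) → ends 5
pad 3 to align 4 for vy
vy at 8 (size 4, align 4) → ends 12
vx at 12 (size 1, align 1) → ends 13
pad 1 to align 2 for z
z at 14 (size 2, align 2) → ends 16
x at 16 (size 4, align 4) → ends 20
ammo at 20 (size 2, align 2) → ends 22
state at 22 (size 1, align 1) → ends 23
pad 1 to align 8 for score
score at 24 (size 8, align 8) → ends 32
cooldown at 32 (size 8, align 8) → ends 40
target at 40 (size 40, align 8) → ends 80
total 80 bytes, alignment 8
array of 25: 25 × 80 = 2000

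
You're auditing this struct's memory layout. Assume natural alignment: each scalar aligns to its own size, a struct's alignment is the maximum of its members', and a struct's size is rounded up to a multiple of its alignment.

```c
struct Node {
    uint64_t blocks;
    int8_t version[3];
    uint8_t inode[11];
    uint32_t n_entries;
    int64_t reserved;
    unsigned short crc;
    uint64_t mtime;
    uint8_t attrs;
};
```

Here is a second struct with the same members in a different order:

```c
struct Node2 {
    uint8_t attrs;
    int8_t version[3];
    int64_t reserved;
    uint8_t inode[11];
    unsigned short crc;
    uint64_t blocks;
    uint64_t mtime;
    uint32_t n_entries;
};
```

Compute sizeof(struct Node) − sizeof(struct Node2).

8

0..8  blocks  (8B, 8-aligned)
8..11  version  (3B, 1-aligned)
11..22  inode  (11B, 1-aligned)
22..24  -- padding (2B)
24..28  n_entries  (4B, 4-aligned)
28..32  -- padding (4B)
32..40  reserved  (8B, 8-aligned)
40..42  crc  (2B, 2-aligned)
42..48  -- padding (6B)
48..56  mtime  (8B, 8-aligned)
56..57  attrs  (1B, 1-aligned)
57..64  -- tail padding (7B)
sizeof = 64, alignof = 8
— Node2 —
0..1  attrs  (1B, 1-aligned)
1..4  version  (3B, 1-aligned)
4..8  -- padding (4B)
8..16  reserved  (8B, 8-aligned)
16..27  inode  (11B, 1-aligned)
27..28  -- padding (1B)
28..30  crc  (2B, 2-aligned)
30..32  -- padding (2B)
32..40  blocks  (8B, 8-aligned)
40..48  mtime  (8B, 8-aligned)
48..52  n_entries  (4B, 4-aligned)
52..56  -- tail padding (4B)
sizeof = 56, alignof = 8
64 − 56 = 8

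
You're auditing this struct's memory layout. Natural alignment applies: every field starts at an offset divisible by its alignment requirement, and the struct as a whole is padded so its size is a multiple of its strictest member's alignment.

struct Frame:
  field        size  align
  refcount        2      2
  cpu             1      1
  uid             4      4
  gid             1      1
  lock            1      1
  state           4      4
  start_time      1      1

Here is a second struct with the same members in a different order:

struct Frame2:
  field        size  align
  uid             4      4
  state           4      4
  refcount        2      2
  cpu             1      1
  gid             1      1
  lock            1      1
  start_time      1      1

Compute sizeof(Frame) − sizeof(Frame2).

refcount at 0 (size 2, align 2) → ends 2
cpu at 2 (size 1, align 1) → ends 3
pad 1 to align 4 for uid
uid at 4 (size 4, align 4) → ends 8
gid at 8 (size 1, align 1) → ends 9
lock at 9 (size 1, align 1) → ends 10
pad 2 to align 4 for state
state at 12 (size 4, align 4) → ends 16
start_time at 16 (size 1, align 1) → ends 17
tail pad 3 to reach multiple of 4
total 20 bytes, alignment 4
— Frame2 —
uid at 0 (size 4, align 4) → ends 4
state at 4 (size 4, align 4) → ends 8
refcount at 8 (size 2, align 2) → ends 10
cpu at 10 (size 1, align 1) → ends 11
gid at 11 (size 1, align 1) → ends 12
lock at 12 (size 1, align 1) → ends 13
start_time at 13 (size 1, align 1) → ends 14
tail pad 2 to reach multiple of 4
total 16 bytes, alignment 4
20 − 16 = 4

4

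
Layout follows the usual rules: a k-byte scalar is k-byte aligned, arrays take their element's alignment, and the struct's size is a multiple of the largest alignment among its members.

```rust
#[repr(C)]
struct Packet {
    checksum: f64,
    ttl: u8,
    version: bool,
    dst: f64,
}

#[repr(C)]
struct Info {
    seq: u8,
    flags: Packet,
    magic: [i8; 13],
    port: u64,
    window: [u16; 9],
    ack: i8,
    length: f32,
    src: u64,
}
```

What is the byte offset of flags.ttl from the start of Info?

16

Packet: @0: checksum [8B, align 8] → 8; @8: ttl [1B, align 1] → 9; @9: version [1B, align 1] → 10; +6 pad (align 8); @16: dst [8B, align 8] → 24; size 24, align 8
@0: seq [1B, align 1] → 1
+7 pad (align 8)
@8: flags [24B, align 8] → 32
within Packet: ttl at 8
8 + 8 = 16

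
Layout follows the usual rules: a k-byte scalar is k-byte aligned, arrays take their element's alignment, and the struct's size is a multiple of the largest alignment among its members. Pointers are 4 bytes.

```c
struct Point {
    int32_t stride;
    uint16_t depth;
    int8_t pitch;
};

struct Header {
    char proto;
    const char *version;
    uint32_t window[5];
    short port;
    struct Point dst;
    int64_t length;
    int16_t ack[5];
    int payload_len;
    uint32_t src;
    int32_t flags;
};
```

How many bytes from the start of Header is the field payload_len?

Point: 0..4  stride  (4B, 4-aligned); 4..6  depth  (2B, 2-aligned); 6..7  pitch  (1B, 1-aligned); 7..8  -- tail padding (1B); sizeof = 8, alignof = 4
0..1  proto  (1B, 1-aligned)
1..4  -- padding (3B)
4..8  version  (4B, 4-aligned)
8..28  window  (20B, 4-aligned)
28..30  port  (2B, 2-aligned)
30..32  -- padding (2B)
32..40  dst  (8B, 4-aligned)
40..48  length  (8B, 8-aligned)
48..58  ack  (10B, 2-aligned)
58..60  -- padding (2B)
60..64  payload_len  (4B, 4-aligned)

60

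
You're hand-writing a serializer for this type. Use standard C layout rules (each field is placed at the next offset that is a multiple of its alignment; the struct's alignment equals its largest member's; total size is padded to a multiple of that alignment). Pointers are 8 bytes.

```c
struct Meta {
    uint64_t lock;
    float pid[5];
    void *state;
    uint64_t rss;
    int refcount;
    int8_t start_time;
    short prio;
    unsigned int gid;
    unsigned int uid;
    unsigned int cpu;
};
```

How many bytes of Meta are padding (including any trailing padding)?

0..8  lock  (8B, 8-aligned)
8..28  pid  (20B, 4-aligned)
28..32  -- padding (4B)
32..40  state  (8B, 8-aligned)
40..48  rss  (8B, 8-aligned)
48..52  refcount  (4B, 4-aligned)
52..53  start_time  (1B, 1-aligned)
53..54  -- padding (1B)
54..56  prio  (2B, 2-aligned)
56..60  gid  (4B, 4-aligned)
60..64  uid  (4B, 4-aligned)
64..68  cpu  (4B, 4-aligned)
68..72  -- tail padding (4B)
sizeof = 72, alignof = 8
data bytes 63, size 72 → padding 9

9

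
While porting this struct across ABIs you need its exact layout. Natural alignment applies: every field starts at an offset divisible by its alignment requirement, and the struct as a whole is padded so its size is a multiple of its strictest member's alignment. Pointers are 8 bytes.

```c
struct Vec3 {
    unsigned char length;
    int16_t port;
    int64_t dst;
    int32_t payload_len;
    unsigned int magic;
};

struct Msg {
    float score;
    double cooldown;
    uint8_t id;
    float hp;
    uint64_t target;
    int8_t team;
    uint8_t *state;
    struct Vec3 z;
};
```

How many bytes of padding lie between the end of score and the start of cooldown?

4

Vec3: length at 0 (size 1, align 1) → ends 1; pad 1 to align 2 for port; port at 2 (size 2, align 2) → ends 4; pad 4 to align 8 for dst; dst at 8 (size 8, align 8) → ends 16; payload_len at 16 (size 4, align 4) → ends 20; magic at 20 (size 4, align 4) → ends 24; total 24 bytes, alignment 8
score at 0 (size 4, align 4) → ends 4
pad 4 to align 8 for cooldown
cooldown at 8 (size 8, align 8) → ends 16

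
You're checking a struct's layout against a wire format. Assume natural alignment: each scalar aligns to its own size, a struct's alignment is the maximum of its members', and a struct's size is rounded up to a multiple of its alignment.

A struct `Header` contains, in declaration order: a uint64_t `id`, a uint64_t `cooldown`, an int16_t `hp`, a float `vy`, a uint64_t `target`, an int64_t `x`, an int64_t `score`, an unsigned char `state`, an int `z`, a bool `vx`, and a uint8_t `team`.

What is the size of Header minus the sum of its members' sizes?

11

@0: id [8B, align 8] → 8
@8: cooldown [8B, align 8] → 16
@16: hp [2B, align 2] → 18
+2 pad (align 4)
@20: vy [4B, align 4] → 24
@24: target [8B, align 8] → 32
@32: x [8B, align 8] → 40
@40: score [8B, align 8] → 48
@48: state [1B, align 1] → 49
+3 pad (align 4)
@52: z [4B, align 4] → 56
@56: vx [1B, align 1] → 57
@57: team [1B, align 1] → 58
+6 tail pad (align 8)
size 64, align 8
data bytes 53, size 64 → padding 11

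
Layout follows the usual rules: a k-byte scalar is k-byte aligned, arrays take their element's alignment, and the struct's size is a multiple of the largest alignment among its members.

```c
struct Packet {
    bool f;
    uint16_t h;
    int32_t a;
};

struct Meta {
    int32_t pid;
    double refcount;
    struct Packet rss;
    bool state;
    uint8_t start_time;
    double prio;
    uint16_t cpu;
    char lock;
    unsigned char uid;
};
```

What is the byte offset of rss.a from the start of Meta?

20

Packet: @0: f [1B, align 1] → 1; +1 pad (align 2); @2: h [2B, align 2] → 4; @4: a [4B, align 4] → 8; size 8, align 4
@0: pid [4B, align 4] → 4
+4 pad (align 8)
@8: refcount [8B, align 8] → 16
@16: rss [8B, align 4] → 24
within Packet: a at 4
16 + 4 = 20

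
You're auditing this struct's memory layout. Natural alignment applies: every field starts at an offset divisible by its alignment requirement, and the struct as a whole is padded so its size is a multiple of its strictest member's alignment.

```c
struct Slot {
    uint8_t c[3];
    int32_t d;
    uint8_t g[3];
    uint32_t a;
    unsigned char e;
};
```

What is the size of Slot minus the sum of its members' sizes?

@0: c [3B, align 1] → 3
+1 pad (align 4)
@4: d [4B, align 4] → 8
@8: g [3B, align 1] → 11
+1 pad (align 4)
@12: a [4B, align 4] → 16
@16: e [1B, align 1] → 17
+3 tail pad (align 4)
size 20, align 4
data bytes 15, size 20 → padding 5

5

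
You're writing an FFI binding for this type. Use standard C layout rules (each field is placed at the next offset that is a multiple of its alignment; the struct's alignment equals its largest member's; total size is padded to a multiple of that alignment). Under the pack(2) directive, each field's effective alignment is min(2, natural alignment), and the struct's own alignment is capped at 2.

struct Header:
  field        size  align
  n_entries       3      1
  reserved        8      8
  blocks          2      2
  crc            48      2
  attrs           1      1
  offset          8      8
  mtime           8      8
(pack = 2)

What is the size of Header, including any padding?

80 bytes

@0: n_entries [3B, align 1] → 3
+1 pad (align 2)
@4: reserved [8B, align 2] → 12
@12: blocks [2B, align 2] → 14
@14: crc [48B, align 2] → 62
@62: attrs [1B, align 1] → 63
+1 pad (align 2)
@64: offset [8B, align 2] → 72
@72: mtime [8B, align 2] → 80
size 80, align 2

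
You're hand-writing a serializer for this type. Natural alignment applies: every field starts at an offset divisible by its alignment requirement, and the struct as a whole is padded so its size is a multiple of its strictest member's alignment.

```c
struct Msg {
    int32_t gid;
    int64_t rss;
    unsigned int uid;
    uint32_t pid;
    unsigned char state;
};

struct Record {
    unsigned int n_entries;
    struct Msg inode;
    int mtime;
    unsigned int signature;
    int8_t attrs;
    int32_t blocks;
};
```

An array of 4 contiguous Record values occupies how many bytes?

224

Msg: @0: gid [4B, align 4] → 4; +4 pad (align 8); @8: rss [8B, align 8] → 16; @16: uid [4B, align 4] → 20; @20: pid [4B, align 4] → 24; @24: state [1B, align 1] → 25; +7 tail pad (align 8); size 32, align 8
@0: n_entries [4B, align 4] → 4
+4 pad (align 8)
@8: inode [32B, align 8] → 40
@40: mtime [4B, align 4] → 44
@44: signature [4B, align 4] → 48
@48: attrs [1B, align 1] → 49
+3 pad (align 4)
@52: blocks [4B, align 4] → 56
size 56, align 8
array of 4: 4 × 56 = 224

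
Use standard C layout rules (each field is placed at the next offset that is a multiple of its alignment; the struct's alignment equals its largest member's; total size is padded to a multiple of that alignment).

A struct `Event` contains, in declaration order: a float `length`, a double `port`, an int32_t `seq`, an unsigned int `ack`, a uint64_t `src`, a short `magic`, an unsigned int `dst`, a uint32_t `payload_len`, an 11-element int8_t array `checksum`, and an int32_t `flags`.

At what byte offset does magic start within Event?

32

@0: length [4B, align 4] → 4
+4 pad (align 8)
@8: port [8B, align 8] → 16
@16: seq [4B, align 4] → 20
@20: ack [4B, align 4] → 24
@24: src [8B, align 8] → 32
@32: magic [2B, align 2] → 34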